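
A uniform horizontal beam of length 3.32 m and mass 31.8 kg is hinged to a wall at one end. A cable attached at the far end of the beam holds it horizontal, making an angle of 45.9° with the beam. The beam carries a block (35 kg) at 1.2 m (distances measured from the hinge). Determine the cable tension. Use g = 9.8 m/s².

Choose the hinge as the axis so the unknown hinge reaction has zero arm there.
Beam weight: 31.8 × 9.8 = 311.6 N down at 1.66 m → arm 1.66 m, τ = 311.6 × 1.66 = 517.3 N·m clockwise.
Block: 35 × 9.8 = 343 N down at 1.2 m → arm 1.2 m, τ = 343 × 1.2 = 411.6 N·m clockwise.
Total clockwise load moment = 928.9 N·m.
The cable tension T acts at 3.32 m; only its component perpendicular to the beam, T sinθ, produces torque. sin 45.9° = 0.7181.
Balancing moments: T × 3.32 × 0.7181 = 928.9, giving T = 928.9 / 2.384 = 390 N.

T ≈ 390 N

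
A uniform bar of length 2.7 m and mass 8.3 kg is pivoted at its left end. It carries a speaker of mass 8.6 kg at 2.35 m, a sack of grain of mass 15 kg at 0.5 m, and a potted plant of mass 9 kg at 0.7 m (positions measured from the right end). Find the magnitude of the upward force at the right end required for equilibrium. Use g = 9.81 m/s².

F ≈ 237 N

Choose the left end as the axis so the unknown pivot reaction has zero arm there.
Beam weight: 8.3 × 9.81 = 81.42 N down at 1.35 m → arm 1.35 m, τ = 81.42 × 1.35 = 109.9 N·m clockwise.
Speaker: 8.6 × 9.81 = 84.37 N down at 2.35 m → arm 0.35 m, τ = 84.37 × 0.35 = 29.53 N·m clockwise.
Sack of grain: 15 × 9.81 = 147.2 N down at 0.5 m → arm 2.2 m, τ = 147.2 × 2.2 = 323.8 N·m clockwise.
Potted plant: 9 × 9.81 = 88.29 N down at 0.7 m → arm 2 m, τ = 88.29 × 2 = 176.6 N·m clockwise.
Net moment of the loads = 639.8 N·m clockwise.
The upward force F acts at the right end, arm 2.7 m, giving F × 2.7 counterclockwise.
Balancing moments: F × 2.7 = 639.8, giving F = 639.8 / 2.7 = 237 N.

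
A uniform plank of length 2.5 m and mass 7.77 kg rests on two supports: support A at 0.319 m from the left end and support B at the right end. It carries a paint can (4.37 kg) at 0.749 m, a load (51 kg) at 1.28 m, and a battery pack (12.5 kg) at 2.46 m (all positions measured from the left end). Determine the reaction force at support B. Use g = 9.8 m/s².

Taking torques about support A:
Beam weight: 7.77 × 9.8 = 76.15 N down at 1.25 m → arm 0.931 m, τ = 76.15 × 0.931 = 70.9 N·m clockwise.
Paint can: 4.37 × 9.8 = 42.83 N down at 0.749 m → arm 0.43 m, τ = 42.83 × 0.43 = 18.42 N·m clockwise.
Load: 51 × 9.8 = 499.8 N down at 1.28 m → arm 0.961 m, τ = 499.8 × 0.961 = 480.3 N·m clockwise.
Battery pack: 12.5 × 9.8 = 122.5 N down at 2.46 m → arm 2.141 m, τ = 122.5 × 2.141 = 262.3 N·m clockwise.
Net load moment about support A = 831.9 N·m clockwise.
Reaction R at support B is upward at 2.5 m, arm 2.181 m → moment R × 2.181 counterclockwise.
Balancing moments: R × 2.181 = 831.9, giving R = 381 N.

R_B ≈ 381 N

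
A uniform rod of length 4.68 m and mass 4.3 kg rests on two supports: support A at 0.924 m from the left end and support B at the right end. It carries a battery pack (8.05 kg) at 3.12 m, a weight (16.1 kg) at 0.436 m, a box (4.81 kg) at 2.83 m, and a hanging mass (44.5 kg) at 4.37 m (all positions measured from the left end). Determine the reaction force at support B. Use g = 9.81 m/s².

R_B ≈ 466 N

Take moments about support A.
Beam weight: 4.3 × 9.81 = 42.18 N down at 2.34 m → arm 1.416 m, τ = 42.18 × 1.416 = 59.73 N·m clockwise.
Battery pack: 8.05 × 9.81 = 78.97 N down at 3.12 m → arm 2.196 m, τ = 78.97 × 2.196 = 173.4 N·m clockwise.
Weight: 16.1 × 9.81 = 157.9 N down at 0.436 m → arm 0.488 m, τ = 157.9 × 0.488 = 77.06 N·m counterclockwise.
Box: 4.81 × 9.81 = 47.19 N down at 2.83 m → arm 1.906 m, τ = 47.19 × 1.906 = 89.94 N·m clockwise.
Hanging mass: 44.5 × 9.81 = 436.5 N down at 4.37 m → arm 3.446 m, τ = 436.5 × 3.446 = 1504 N·m clockwise.
Net load moment about support A = 1750 N·m clockwise.
Reaction R at support B is upward at 4.68 m, arm 3.756 m → moment R × 3.756 counterclockwise.
Στ = 0 ⇒ R × 3.756 = 1750 ⇒ R = 466 N.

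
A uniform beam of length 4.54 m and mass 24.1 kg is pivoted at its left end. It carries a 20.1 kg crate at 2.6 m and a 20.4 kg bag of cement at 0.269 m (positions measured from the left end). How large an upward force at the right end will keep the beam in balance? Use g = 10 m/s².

F ≈ 248 N

Take moments about the left end.
Beam weight: 24.1 × 10 = 241 N down at 2.27 m → arm 2.27 m, τ = 241 × 2.27 = 547.1 N·m clockwise.
Crate: 20.1 × 10 = 201 N down at 2.6 m → arm 2.6 m, τ = 201 × 2.6 = 522.6 N·m clockwise.
Bag of cement: 20.4 × 10 = 204 N down at 0.269 m → arm 0.269 m, τ = 204 × 0.269 = 54.88 N·m clockwise.
Net moment of the loads = 1125 N·m clockwise.
The upward force F acts at the right end, arm 4.54 m, giving F × 4.54 counterclockwise.
Στ = 0 ⇒ F × 4.54 = 1125 ⇒ F = 1125 / 4.54 = 248 N.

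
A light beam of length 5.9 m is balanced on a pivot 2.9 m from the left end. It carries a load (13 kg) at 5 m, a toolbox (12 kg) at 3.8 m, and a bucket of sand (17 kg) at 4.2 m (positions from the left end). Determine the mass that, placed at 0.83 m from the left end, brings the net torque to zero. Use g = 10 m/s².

Taking torques about the pivot (at 2.9 m from the left end):
Load: 13 × 10 = 130 N down at 5 m → arm 2.1 m, τ = 130 × 2.1 = 273 N·m clockwise.
Toolbox: 12 × 10 = 120 N down at 3.8 m → arm 0.9 m, τ = 120 × 0.9 = 108 N·m clockwise.
Bucket of sand: 17 × 10 = 170 N down at 4.2 m → arm 1.3 m, τ = 170 × 1.3 = 221 N·m clockwise.
Net moment of known loads = 602 N·m clockwise.
An unknown mass m at 0.83 m has arm 2.07 m; its moment is m·g·2.07 counterclockwise.
Balancing moments: m × 10 × 2.07 = 602, giving m = 602 / (10 × 2.07) = 29.1 kg.

m ≈ 29.1 kg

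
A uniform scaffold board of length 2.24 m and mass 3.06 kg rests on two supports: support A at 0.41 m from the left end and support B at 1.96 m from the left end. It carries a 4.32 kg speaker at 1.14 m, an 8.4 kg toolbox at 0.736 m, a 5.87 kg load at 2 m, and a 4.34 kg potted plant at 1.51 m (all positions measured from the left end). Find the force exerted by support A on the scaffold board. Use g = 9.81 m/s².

About support B:
Beam weight: 3.06 × 9.81 = 30.02 N down at 1.12 m → arm 0.84 m, τ = 30.02 × 0.84 = 25.22 N·m counterclockwise.
Speaker: 4.32 × 9.81 = 42.38 N down at 1.14 m → arm 0.82 m, τ = 42.38 × 0.82 = 34.75 N·m counterclockwise.
Toolbox: 8.4 × 9.81 = 82.4 N down at 0.736 m → arm 1.224 m, τ = 82.4 × 1.224 = 100.9 N·m counterclockwise.
Load: 5.87 × 9.81 = 57.58 N down at 2 m → arm 0.04 m, τ = 57.58 × 0.04 = 2.303 N·m clockwise.
Potted plant: 4.34 × 9.81 = 42.58 N down at 1.51 m → arm 0.45 m, τ = 42.58 × 0.45 = 19.16 N·m counterclockwise.
Net load moment about support B = 177.7 N·m counterclockwise.
Reaction R at support A is upward at 0.41 m, arm 1.55 m → moment R × 1.55 clockwise.
Balancing moments: R × 1.55 = 177.7, giving R = 115 N.

R_A ≈ 115 N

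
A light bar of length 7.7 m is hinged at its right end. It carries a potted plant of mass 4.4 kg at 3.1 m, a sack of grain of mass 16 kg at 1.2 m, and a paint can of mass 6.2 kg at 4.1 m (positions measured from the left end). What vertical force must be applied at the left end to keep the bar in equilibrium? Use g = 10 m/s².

F ≈ 190 N

Taking torques about the right end:
Potted plant: 4.4 × 10 = 44 N down at 3.1 m → arm 4.6 m, τ = 44 × 4.6 = 202.4 N·m counterclockwise.
Sack of grain: 16 × 10 = 160 N down at 1.2 m → arm 6.5 m, τ = 160 × 6.5 = 1040 N·m counterclockwise.
Paint can: 6.2 × 10 = 62 N down at 4.1 m → arm 3.6 m, τ = 62 × 3.6 = 223.2 N·m counterclockwise.
Net moment of the loads = 1466 N·m counterclockwise.
The upward force F acts at the left end, arm 7.7 m, giving F × 7.7 clockwise.
Στ = 0 ⇒ F × 7.7 = 1466 ⇒ F = 1466 / 7.7 = 190 N.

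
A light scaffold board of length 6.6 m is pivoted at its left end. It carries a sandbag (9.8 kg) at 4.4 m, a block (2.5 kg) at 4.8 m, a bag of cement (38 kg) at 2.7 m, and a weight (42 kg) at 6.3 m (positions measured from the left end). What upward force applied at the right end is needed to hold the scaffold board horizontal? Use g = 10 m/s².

F ≈ 640 N

Choose the left end as the axis so the unknown pivot reaction has zero arm there.
Sandbag: 9.8 × 10 = 98 N down at 4.4 m → arm 4.4 m, τ = 98 × 4.4 = 431.2 N·m clockwise.
Block: 2.5 × 10 = 25 N down at 4.8 m → arm 4.8 m, τ = 25 × 4.8 = 120 N·m clockwise.
Bag of cement: 38 × 10 = 380 N down at 2.7 m → arm 2.7 m, τ = 380 × 2.7 = 1026 N·m clockwise.
Weight: 42 × 10 = 420 N down at 6.3 m → arm 6.3 m, τ = 420 × 6.3 = 2646 N·m clockwise.
Net moment of the loads = 4223 N·m clockwise.
The upward force F acts at the right end, arm 6.6 m, giving F × 6.6 counterclockwise.
For rotational equilibrium, F × 6.6 = 4223, so F = 4223 / 6.6 = 640 N.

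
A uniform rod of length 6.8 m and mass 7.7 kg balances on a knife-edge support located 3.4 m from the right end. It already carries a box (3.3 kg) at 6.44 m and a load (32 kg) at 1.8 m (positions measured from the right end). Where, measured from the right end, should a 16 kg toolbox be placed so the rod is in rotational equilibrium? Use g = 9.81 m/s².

x ≈ 5.97 m from the right end

Take moments about the knife-edge support (at 3.4 m from the right end).
Beam weight: acts at the knife-edge support, moment arm 0 → no torque.
Box: 3.3 × 9.81 = 32.37 N down at 6.44 m → arm 3.04 m, τ = 32.37 × 3.04 = 98.4 N·m counterclockwise.
Load: 32 × 9.81 = 313.9 N down at 1.8 m → arm 1.6 m, τ = 313.9 × 1.6 = 502.2 N·m clockwise.
Net moment of existing loads = 403.8 N·m clockwise.
The toolbox weighs 16 × 9.81 = 157 N and must supply an equal counterclockwise moment, so its lever arm about the knife-edge support is 403.8 / 157 = 2.57 m.
That puts it at 3.4 + 2.57 = 5.97 m from the right end.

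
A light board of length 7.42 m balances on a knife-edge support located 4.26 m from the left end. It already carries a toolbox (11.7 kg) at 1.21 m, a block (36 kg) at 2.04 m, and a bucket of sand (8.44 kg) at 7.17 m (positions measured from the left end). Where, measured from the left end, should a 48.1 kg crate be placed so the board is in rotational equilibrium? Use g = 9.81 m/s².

x ≈ 6.15 m from the left end

About the knife-edge support (at 4.26 m from the left end):
Toolbox: 11.7 × 9.81 = 114.8 N down at 1.21 m → arm 3.05 m, τ = 114.8 × 3.05 = 350.1 N·m counterclockwise.
Block: 36 × 9.81 = 353.2 N down at 2.04 m → arm 2.22 m, τ = 353.2 × 2.22 = 784.1 N·m counterclockwise.
Bucket of sand: 8.44 × 9.81 = 82.8 N down at 7.17 m → arm 2.91 m, τ = 82.8 × 2.91 = 240.9 N·m clockwise.
Net moment of existing loads = 893.3 N·m counterclockwise.
The crate weighs 48.1 × 9.81 = 471.9 N and must supply an equal clockwise moment, so its lever arm about the knife-edge support is 893.3 / 471.9 = 1.89 m.
That puts it at 4.26 + 1.89 = 6.15 m from the left end.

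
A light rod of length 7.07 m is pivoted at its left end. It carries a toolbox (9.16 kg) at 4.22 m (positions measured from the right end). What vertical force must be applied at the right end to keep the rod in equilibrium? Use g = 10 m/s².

F ≈ 36.9 N

About the left end:
Toolbox: 9.16 × 10 = 91.6 N down at 4.22 m → arm 2.85 m, τ = 91.6 × 2.85 = 261.1 N·m clockwise.
Net moment of the loads = 261.1 N·m clockwise.
The upward force F acts at the right end, arm 7.07 m, giving F × 7.07 counterclockwise.
Στ = 0 ⇒ F × 7.07 = 261.1 ⇒ F = 261.1 / 7.07 = 36.9 N.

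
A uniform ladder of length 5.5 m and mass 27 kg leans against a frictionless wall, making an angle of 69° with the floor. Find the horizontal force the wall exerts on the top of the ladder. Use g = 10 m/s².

Sum moments about the foot of the ladder (the floor normal and friction both act there and drop out).
Ladder weight 27×10 = 270 N acts at 2.75 m along the ladder; its horizontal arm is 2.75·cos69° = 0.9855 m → τ = 266.1 N·m clockwise.
Wall normal N acts horizontally at the top; its moment arm is the height L sinθ = 5.5·sin69° = 5.135 m, counterclockwise.
Setting net torque to zero: N × 5.135 = 266.1 → N = 51.8 N.

N_wall ≈ 51.8 N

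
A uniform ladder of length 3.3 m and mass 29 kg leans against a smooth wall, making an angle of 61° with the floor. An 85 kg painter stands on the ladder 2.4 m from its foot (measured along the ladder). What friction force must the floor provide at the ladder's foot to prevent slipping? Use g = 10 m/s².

About the foot of the ladder:
Ladder weight 29×10 = 290 N acts at 1.65 m along the ladder; its horizontal arm is 1.65·cos61° = 0.7999 m → τ = 232 N·m clockwise.
Painter: 85×10 = 850 N at 2.4 m → arm 1.164 m → τ = 989.4 N·m clockwise.
Wall normal N acts horizontally at the top; its moment arm is the height L sinθ = 3.3·sin61° = 2.886 m, counterclockwise.
Στ = 0 ⇒ N × 2.886 = 1221 ⇒ N = 423 N.
ΣFx = 0: friction at the foot balances the wall's push, so f = N_wall = 423 N.

f ≈ 423 N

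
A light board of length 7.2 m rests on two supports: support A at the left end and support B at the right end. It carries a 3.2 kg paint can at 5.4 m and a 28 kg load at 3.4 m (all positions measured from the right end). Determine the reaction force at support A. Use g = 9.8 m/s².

R_A ≈ 153 N

Sum moments about support B (its reaction then has zero moment arm).
Paint can: 3.2 × 9.8 = 31.36 N down at 5.4 m → arm 5.4 m, τ = 31.36 × 5.4 = 169.3 N·m counterclockwise.
Load: 28 × 9.8 = 274.4 N down at 3.4 m → arm 3.4 m, τ = 274.4 × 3.4 = 933 N·m counterclockwise.
Net load moment about support B = 1102 N·m counterclockwise.
Reaction R at support A is upward at 7.2 m, arm 7.2 m → moment R × 7.2 clockwise.
Στ = 0 ⇒ R × 7.2 = 1102 ⇒ R = 153 N.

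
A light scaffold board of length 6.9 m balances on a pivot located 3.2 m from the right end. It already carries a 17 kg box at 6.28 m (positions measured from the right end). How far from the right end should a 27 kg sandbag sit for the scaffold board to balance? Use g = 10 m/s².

Sum moments about the pivot (at 3.2 m from the right end) (the support reaction has zero arm there).
Box: 17 × 10 = 170 N down at 6.28 m → arm 3.08 m, τ = 170 × 3.08 = 523.6 N·m counterclockwise.
Net moment of existing loads = 523.6 N·m counterclockwise.
The sandbag weighs 27 × 10 = 270 N and must supply an equal clockwise moment, so its lever arm about the pivot is 523.6 / 270 = 1.94 m.
That puts it at 3.2 − 1.94 = 1.26 m from the right end.

x ≈ 1.26 m from the right end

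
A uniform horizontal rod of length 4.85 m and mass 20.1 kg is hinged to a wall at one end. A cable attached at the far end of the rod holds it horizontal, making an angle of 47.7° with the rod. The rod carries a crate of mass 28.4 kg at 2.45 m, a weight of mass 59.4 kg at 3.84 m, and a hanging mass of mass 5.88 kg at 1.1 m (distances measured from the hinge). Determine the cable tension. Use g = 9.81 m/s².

T ≈ 965 N

Sum moments about the hinge (the unknown hinge reaction has zero arm there).
Beam weight: 20.1 × 9.81 = 197.2 N down at 2.425 m → arm 2.425 m, τ = 197.2 × 2.425 = 478.2 N·m clockwise.
Crate: 28.4 × 9.81 = 278.6 N down at 2.45 m → arm 2.45 m, τ = 278.6 × 2.45 = 682.6 N·m clockwise.
Weight: 59.4 × 9.81 = 582.7 N down at 3.84 m → arm 3.84 m, τ = 582.7 × 3.84 = 2238 N·m clockwise.
Hanging mass: 5.88 × 9.81 = 57.68 N down at 1.1 m → arm 1.1 m, τ = 57.68 × 1.1 = 63.45 N·m clockwise.
Total clockwise load moment = 3462 N·m.
The cable tension T acts at 4.85 m; only its component perpendicular to the rod, T sinθ, produces torque. sin 47.7° = 0.7396.
Setting net torque to zero: T × 4.85 × 0.7396 = 3462 → T = 3462 / 3.587 = 965 N.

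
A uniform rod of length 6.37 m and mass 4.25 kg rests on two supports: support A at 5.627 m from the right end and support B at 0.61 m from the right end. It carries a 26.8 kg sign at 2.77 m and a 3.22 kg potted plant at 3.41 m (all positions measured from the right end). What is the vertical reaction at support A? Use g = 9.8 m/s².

R_A ≈ 152 N

Taking torques about support B:
Beam weight: 4.25 × 9.8 = 41.65 N down at 3.185 m → arm 2.575 m, τ = 41.65 × 2.575 = 107.2 N·m counterclockwise.
Sign: 26.8 × 9.8 = 262.6 N down at 2.77 m → arm 2.16 m, τ = 262.6 × 2.16 = 567.2 N·m counterclockwise.
Potted plant: 3.22 × 9.8 = 31.56 N down at 3.41 m → arm 2.8 m, τ = 31.56 × 2.8 = 88.37 N·m counterclockwise.
Net load moment about support B = 762.8 N·m counterclockwise.
Reaction R at support A is upward at 5.627 m, arm 5.017 m → moment R × 5.017 clockwise.
Στ = 0 ⇒ R × 5.017 = 762.8 ⇒ R = 152 N.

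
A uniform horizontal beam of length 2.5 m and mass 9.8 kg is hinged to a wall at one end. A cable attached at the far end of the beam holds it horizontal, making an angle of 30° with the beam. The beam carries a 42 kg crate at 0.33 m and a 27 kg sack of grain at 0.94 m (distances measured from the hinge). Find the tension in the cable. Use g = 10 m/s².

T ≈ 412 N

Take moments about the hinge.
Beam weight: 9.8 × 10 = 98 N down at 1.25 m → arm 1.25 m, τ = 98 × 1.25 = 122.5 N·m clockwise.
Crate: 42 × 10 = 420 N down at 0.33 m → arm 0.33 m, τ = 420 × 0.33 = 138.6 N·m clockwise.
Sack of grain: 27 × 10 = 270 N down at 0.94 m → arm 0.94 m, τ = 270 × 0.94 = 253.8 N·m clockwise.
Total clockwise load moment = 514.9 N·m.
The cable tension T acts at 2.5 m; only its component perpendicular to the beam, T sinθ, produces torque. sin 30° = 0.5.
Balancing moments: T × 2.5 × 0.5 = 514.9, giving T = 514.9 / 1.25 = 412 N.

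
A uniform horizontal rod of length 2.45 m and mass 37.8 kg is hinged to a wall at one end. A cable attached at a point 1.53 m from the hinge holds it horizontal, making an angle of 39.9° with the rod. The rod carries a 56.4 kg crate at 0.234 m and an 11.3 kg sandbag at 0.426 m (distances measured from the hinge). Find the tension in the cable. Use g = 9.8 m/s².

About the hinge:
Beam weight: 37.8 × 9.8 = 370.4 N down at 1.225 m → arm 1.225 m, τ = 370.4 × 1.225 = 453.7 N·m clockwise.
Crate: 56.4 × 9.8 = 552.7 N down at 0.234 m → arm 0.234 m, τ = 552.7 × 0.234 = 129.3 N·m clockwise.
Sandbag: 11.3 × 9.8 = 110.7 N down at 0.426 m → arm 0.426 m, τ = 110.7 × 0.426 = 47.16 N·m clockwise.
Total clockwise load moment = 630.2 N·m.
The cable tension T acts at 1.53 m; only its component perpendicular to the rod, T sinθ, produces torque. sin 39.9° = 0.6414.
For rotational equilibrium, T × 1.53 × 0.6414 = 630.2, so T = 630.2 / 0.9813 = 642 N.

T ≈ 642 N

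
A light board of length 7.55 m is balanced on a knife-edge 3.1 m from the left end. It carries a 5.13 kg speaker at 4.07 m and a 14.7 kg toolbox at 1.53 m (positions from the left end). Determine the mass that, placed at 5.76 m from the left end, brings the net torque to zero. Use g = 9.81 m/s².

m ≈ 6.81 kg

About the knife-edge (at 3.1 m from the left end):
Speaker: 5.13 × 9.81 = 50.33 N down at 4.07 m → arm 0.97 m, τ = 50.33 × 0.97 = 48.82 N·m clockwise.
Toolbox: 14.7 × 9.81 = 144.2 N down at 1.53 m → arm 1.57 m, τ = 144.2 × 1.57 = 226.4 N·m counterclockwise.
Net moment of known loads = 177.6 N·m counterclockwise.
An unknown mass m at 5.76 m has arm 2.66 m; its moment is m·g·2.66 clockwise.
Setting net torque to zero: m × 9.81 × 2.66 = 177.6 → m = 177.6 / (9.81 × 2.66) = 6.81 kg.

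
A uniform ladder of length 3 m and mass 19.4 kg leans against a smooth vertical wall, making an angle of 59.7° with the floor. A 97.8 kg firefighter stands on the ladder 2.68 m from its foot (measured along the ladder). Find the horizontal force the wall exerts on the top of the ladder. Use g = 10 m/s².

N_wall ≈ 567 N

About the foot of the ladder:
Ladder weight 19.4×10 = 194 N acts at 1.5 m along the ladder; its horizontal arm is 1.5·cos59.7° = 0.7568 m → τ = 146.8 N·m clockwise.
Firefighter: 97.8×10 = 978 N at 2.68 m → arm 1.352 m → τ = 1322 N·m clockwise.
Wall normal N acts horizontally at the top; its moment arm is the height L sinθ = 3·sin59.7° = 2.59 m, counterclockwise.
Setting net torque to zero: N × 2.59 = 1469 → N = 567 N.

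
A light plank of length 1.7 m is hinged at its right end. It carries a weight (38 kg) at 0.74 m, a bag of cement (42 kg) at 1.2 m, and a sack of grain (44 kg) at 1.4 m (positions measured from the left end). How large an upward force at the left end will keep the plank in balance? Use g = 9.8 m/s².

Taking torques about the right end:
Weight: 38 × 9.8 = 372.4 N down at 0.74 m → arm 0.96 m, τ = 372.4 × 0.96 = 357.5 N·m counterclockwise.
Bag of cement: 42 × 9.8 = 411.6 N down at 1.2 m → arm 0.5 m, τ = 411.6 × 0.5 = 205.8 N·m counterclockwise.
Sack of grain: 44 × 9.8 = 431.2 N down at 1.4 m → arm 0.3 m, τ = 431.2 × 0.3 = 129.4 N·m counterclockwise.
Net moment of the loads = 692.7 N·m counterclockwise.
The upward force F acts at the left end, arm 1.7 m, giving F × 1.7 clockwise.
For rotational equilibrium, F × 1.7 = 692.7, so F = 692.7 / 1.7 = 407 N.

F ≈ 407 N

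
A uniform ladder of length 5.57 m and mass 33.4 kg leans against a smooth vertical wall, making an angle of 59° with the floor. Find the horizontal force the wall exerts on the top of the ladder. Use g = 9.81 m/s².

Sum moments about the foot of the ladder (the floor normal and friction both act there and drop out).
Ladder weight 33.4×9.81 = 327.7 N acts at 2.785 m along the ladder; its horizontal arm is 2.785·cos59° = 1.434 m → τ = 469.9 N·m clockwise.
Wall normal N acts horizontally at the top; its moment arm is the height L sinθ = 5.57·sin59° = 4.774 m, counterclockwise.
Στ = 0 ⇒ N × 4.774 = 469.9 ⇒ N = 98.4 N.

N_wall ≈ 98.4 N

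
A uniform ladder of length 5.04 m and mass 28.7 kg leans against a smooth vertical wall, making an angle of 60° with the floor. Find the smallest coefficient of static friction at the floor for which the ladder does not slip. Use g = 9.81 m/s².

μ_min ≈ 0.289

Taking torques about the foot of the ladder:
Ladder weight 28.7×9.81 = 281.5 N acts at 2.52 m along the ladder; its horizontal arm is 2.52·cos60° = 1.26 m → τ = 354.7 N·m clockwise.
Wall normal N acts horizontally at the top; its moment arm is the height L sinθ = 5.04·sin60° = 4.365 m, counterclockwise.
For rotational equilibrium, N × 4.365 = 354.7, so N = 81.26 N.
ΣFx = 0 ⇒ f = N_wall = 81.26 N. ΣFy = 0 ⇒ N_floor = 281.5 N.
μ_min = f / N_floor = 81.26 / 281.5 = 0.289.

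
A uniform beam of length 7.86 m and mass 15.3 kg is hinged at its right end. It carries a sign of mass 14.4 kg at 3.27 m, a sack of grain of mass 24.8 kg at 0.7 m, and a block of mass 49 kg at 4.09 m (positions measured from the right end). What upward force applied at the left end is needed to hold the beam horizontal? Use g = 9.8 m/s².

F ≈ 405 N

Take moments about the right end.
Beam weight: 15.3 × 9.8 = 149.9 N down at 3.93 m → arm 3.93 m, τ = 149.9 × 3.93 = 589.1 N·m counterclockwise.
Sign: 14.4 × 9.8 = 141.1 N down at 3.27 m → arm 3.27 m, τ = 141.1 × 3.27 = 461.4 N·m counterclockwise.
Sack of grain: 24.8 × 9.8 = 243 N down at 0.7 m → arm 0.7 m, τ = 243 × 0.7 = 170.1 N·m counterclockwise.
Block: 49 × 9.8 = 480.2 N down at 4.09 m → arm 4.09 m, τ = 480.2 × 4.09 = 1964 N·m counterclockwise.
Net moment of the loads = 3185 N·m counterclockwise.
The upward force F acts at the left end, arm 7.86 m, giving F × 7.86 clockwise.
Setting net torque to zero: F × 7.86 = 3185 → F = 3185 / 7.86 = 405 N.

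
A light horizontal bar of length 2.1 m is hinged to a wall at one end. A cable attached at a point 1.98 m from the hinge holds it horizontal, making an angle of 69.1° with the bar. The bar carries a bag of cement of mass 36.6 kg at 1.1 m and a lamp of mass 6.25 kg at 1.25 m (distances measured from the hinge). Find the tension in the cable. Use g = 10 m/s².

T ≈ 260 N

Choose the hinge as the axis so the unknown hinge reaction has zero arm there.
Bag of cement: 36.6 × 10 = 366 N down at 1.1 m → arm 1.1 m, τ = 366 × 1.1 = 402.6 N·m clockwise.
Lamp: 6.25 × 10 = 62.5 N down at 1.25 m → arm 1.25 m, τ = 62.5 × 1.25 = 78.12 N·m clockwise.
Total clockwise load moment = 480.7 N·m.
The cable tension T acts at 1.98 m; only its component perpendicular to the bar, T sinθ, produces torque. sin 69.1° = 0.9342.
Setting net torque to zero: T × 1.98 × 0.9342 = 480.7 → T = 480.7 / 1.85 = 260 N.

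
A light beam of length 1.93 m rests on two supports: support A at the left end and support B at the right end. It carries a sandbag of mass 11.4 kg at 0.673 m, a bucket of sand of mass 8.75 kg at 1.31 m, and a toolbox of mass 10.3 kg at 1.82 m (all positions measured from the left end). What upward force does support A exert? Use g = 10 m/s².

R_A ≈ 108 N

Sum moments about support B (its reaction then has zero moment arm).
Sandbag: 11.4 × 10 = 114 N down at 0.673 m → arm 1.257 m, τ = 114 × 1.257 = 143.3 N·m counterclockwise.
Bucket of sand: 8.75 × 10 = 87.5 N down at 1.31 m → arm 0.62 m, τ = 87.5 × 0.62 = 54.25 N·m counterclockwise.
Toolbox: 10.3 × 10 = 103 N down at 1.82 m → arm 0.11 m, τ = 103 × 0.11 = 11.33 N·m counterclockwise.
Net load moment about support B = 208.9 N·m counterclockwise.
Reaction R at support A is upward at 0 m, arm 1.93 m → moment R × 1.93 clockwise.
Στ = 0 ⇒ R × 1.93 = 208.9 ⇒ R = 108 N.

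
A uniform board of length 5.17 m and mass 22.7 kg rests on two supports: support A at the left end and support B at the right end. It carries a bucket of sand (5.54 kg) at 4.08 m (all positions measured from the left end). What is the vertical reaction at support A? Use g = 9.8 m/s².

R_A ≈ 123 N

Take moments about support B.
Beam weight: 22.7 × 9.8 = 222.5 N down at 2.585 m → arm 2.585 m, τ = 222.5 × 2.585 = 575.2 N·m counterclockwise.
Bucket of sand: 5.54 × 9.8 = 54.29 N down at 4.08 m → arm 1.09 m, τ = 54.29 × 1.09 = 59.18 N·m counterclockwise.
Net load moment about support B = 634.4 N·m counterclockwise.
Reaction R at support A is upward at 0 m, arm 5.17 m → moment R × 5.17 clockwise.
Setting net torque to zero: R × 5.17 = 634.4 → R = 123 N.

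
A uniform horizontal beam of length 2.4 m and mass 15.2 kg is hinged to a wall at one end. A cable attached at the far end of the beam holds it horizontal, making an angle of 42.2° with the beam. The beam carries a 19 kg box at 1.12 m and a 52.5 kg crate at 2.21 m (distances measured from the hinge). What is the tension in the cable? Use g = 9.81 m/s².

T ≈ 947 N

About the hinge:
Beam weight: 15.2 × 9.81 = 149.1 N down at 1.2 m → arm 1.2 m, τ = 149.1 × 1.2 = 178.9 N·m clockwise.
Box: 19 × 9.81 = 186.4 N down at 1.12 m → arm 1.12 m, τ = 186.4 × 1.12 = 208.8 N·m clockwise.
Crate: 52.5 × 9.81 = 515 N down at 2.21 m → arm 2.21 m, τ = 515 × 2.21 = 1138 N·m clockwise.
Total clockwise load moment = 1526 N·m.
The cable tension T acts at 2.4 m; only its component perpendicular to the beam, T sinθ, produces torque. sin 42.2° = 0.6717.
Balancing moments: T × 2.4 × 0.6717 = 1526, giving T = 1526 / 1.612 = 947 N.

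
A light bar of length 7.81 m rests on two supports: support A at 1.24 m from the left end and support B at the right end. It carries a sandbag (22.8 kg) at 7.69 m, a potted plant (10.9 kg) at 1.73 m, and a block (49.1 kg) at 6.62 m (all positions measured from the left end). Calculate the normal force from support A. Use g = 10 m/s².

R_A ≈ 194 N

Choose support B as the axis so its reaction then has zero moment arm.
Sandbag: 22.8 × 10 = 228 N down at 7.69 m → arm 0.12 m, τ = 228 × 0.12 = 27.36 N·m counterclockwise.
Potted plant: 10.9 × 10 = 109 N down at 1.73 m → arm 6.08 m, τ = 109 × 6.08 = 662.7 N·m counterclockwise.
Block: 49.1 × 10 = 491 N down at 6.62 m → arm 1.19 m, τ = 491 × 1.19 = 584.3 N·m counterclockwise.
Net load moment about support B = 1274 N·m counterclockwise.
Reaction R at support A is upward at 1.24 m, arm 6.57 m → moment R × 6.57 clockwise.
Στ = 0 ⇒ R × 6.57 = 1274 ⇒ R = 194 N.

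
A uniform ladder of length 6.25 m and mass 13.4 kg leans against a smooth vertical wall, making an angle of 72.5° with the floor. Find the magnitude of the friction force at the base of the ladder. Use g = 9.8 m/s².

Sum moments about the foot of the ladder (the floor normal and friction both act there and drop out).
Ladder weight 13.4×9.8 = 131.3 N acts at 3.125 m along the ladder; its horizontal arm is 3.125·cos72.5° = 0.9397 m → τ = 123.4 N·m clockwise.
Wall normal N acts horizontally at the top; its moment arm is the height L sinθ = 6.25·sin72.5° = 5.961 m, counterclockwise.
Setting net torque to zero: N × 5.961 = 123.4 → N = 20.7 N.
ΣFx = 0: friction at the foot balances the wall's push, so f = N_wall = 20.7 N.

f ≈ 20.7 N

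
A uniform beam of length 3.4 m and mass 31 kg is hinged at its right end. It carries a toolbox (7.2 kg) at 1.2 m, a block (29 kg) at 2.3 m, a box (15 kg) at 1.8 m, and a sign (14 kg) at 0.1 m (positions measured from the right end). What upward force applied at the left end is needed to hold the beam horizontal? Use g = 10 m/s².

Take moments about the right end.
Beam weight: 31 × 10 = 310 N down at 1.7 m → arm 1.7 m, τ = 310 × 1.7 = 527 N·m counterclockwise.
Toolbox: 7.2 × 10 = 72 N down at 1.2 m → arm 1.2 m, τ = 72 × 1.2 = 86.4 N·m counterclockwise.
Block: 29 × 10 = 290 N down at 2.3 m → arm 2.3 m, τ = 290 × 2.3 = 667 N·m counterclockwise.
Box: 15 × 10 = 150 N down at 1.8 m → arm 1.8 m, τ = 150 × 1.8 = 270 N·m counterclockwise.
Sign: 14 × 10 = 140 N down at 0.1 m → arm 0.1 m, τ = 140 × 0.1 = 14 N·m counterclockwise.
Net moment of the loads = 1564 N·m counterclockwise.
The upward force F acts at the left end, arm 3.4 m, giving F × 3.4 clockwise.
Στ = 0 ⇒ F × 3.4 = 1564 ⇒ F = 1564 / 3.4 = 460 N.

F ≈ 460 N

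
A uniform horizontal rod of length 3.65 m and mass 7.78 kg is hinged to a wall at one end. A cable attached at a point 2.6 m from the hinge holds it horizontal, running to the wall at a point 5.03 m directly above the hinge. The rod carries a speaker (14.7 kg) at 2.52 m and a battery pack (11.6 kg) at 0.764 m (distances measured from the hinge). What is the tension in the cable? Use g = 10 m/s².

T ≈ 260 N

Sum moments about the hinge (the unknown hinge reaction has zero arm there).
Beam weight: 7.78 × 10 = 77.8 N down at 1.825 m → arm 1.825 m, τ = 77.8 × 1.825 = 142 N·m clockwise.
Speaker: 14.7 × 10 = 147 N down at 2.52 m → arm 2.52 m, τ = 147 × 2.52 = 370.4 N·m clockwise.
Battery pack: 11.6 × 10 = 116 N down at 0.764 m → arm 0.764 m, τ = 116 × 0.764 = 88.62 N·m clockwise.
Total clockwise load moment = 601 N·m.
The cable tension T acts at 2.6 m; only its component perpendicular to the rod, T sinθ, produces torque. sinθ = h/√(h²+d²) = 5.03/√(5.03²+2.6²) = 0.8883.
Στ = 0 ⇒ T × 2.6 × 0.8883 = 601 ⇒ T = 601 / 2.31 = 260 N.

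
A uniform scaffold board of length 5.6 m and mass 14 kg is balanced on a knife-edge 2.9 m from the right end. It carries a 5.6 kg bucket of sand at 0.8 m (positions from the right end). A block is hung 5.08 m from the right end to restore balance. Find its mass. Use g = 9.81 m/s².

Sum moments about the knife-edge (at 2.9 m from the right end) (the support reaction has zero arm there).
Beam weight: 14 × 9.81 = 137.3 N down at 2.8 m → arm 0.1 m, τ = 137.3 × 0.1 = 13.73 N·m clockwise.
Bucket of sand: 5.6 × 9.81 = 54.94 N down at 0.8 m → arm 2.1 m, τ = 54.94 × 2.1 = 115.4 N·m clockwise.
Net moment of known loads = 129.1 N·m clockwise.
An unknown mass m at 5.08 m has arm 2.18 m; its moment is m·g·2.18 counterclockwise.
Στ = 0 ⇒ m × 9.81 × 2.18 = 129.1 ⇒ m = 129.1 / (9.81 × 2.18) = 6.04 kg.

m ≈ 6.04 kg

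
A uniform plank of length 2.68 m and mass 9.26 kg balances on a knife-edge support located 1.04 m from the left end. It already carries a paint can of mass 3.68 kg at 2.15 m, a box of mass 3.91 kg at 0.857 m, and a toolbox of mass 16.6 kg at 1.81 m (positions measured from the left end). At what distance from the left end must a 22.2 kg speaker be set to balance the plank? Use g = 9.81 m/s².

Sum moments about the knife-edge support (at 1.04 m from the left end) (the support reaction has zero arm there).
Beam weight: 9.26 × 9.81 = 90.84 N down at 1.34 m → arm 0.3 m, τ = 90.84 × 0.3 = 27.25 N·m clockwise.
Paint can: 3.68 × 9.81 = 36.1 N down at 2.15 m → arm 1.11 m, τ = 36.1 × 1.11 = 40.07 N·m clockwise.
Box: 3.91 × 9.81 = 38.36 N down at 0.857 m → arm 0.183 m, τ = 38.36 × 0.183 = 7.02 N·m counterclockwise.
Toolbox: 16.6 × 9.81 = 162.8 N down at 1.81 m → arm 0.77 m, τ = 162.8 × 0.77 = 125.4 N·m clockwise.
Net moment of existing loads = 185.7 N·m clockwise.
The speaker weighs 22.2 × 9.81 = 217.8 N and must supply an equal counterclockwise moment, so its lever arm about the knife-edge support is 185.7 / 217.8 = 0.853 m.
That puts it at 1.04 − 0.853 = 0.187 m from the left end.

x ≈ 0.187 m from the left end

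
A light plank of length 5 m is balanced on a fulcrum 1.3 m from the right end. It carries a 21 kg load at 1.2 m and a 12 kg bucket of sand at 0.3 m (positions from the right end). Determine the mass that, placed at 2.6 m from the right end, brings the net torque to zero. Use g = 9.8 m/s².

Take moments about the fulcrum (at 1.3 m from the right end).
Load: 21 × 9.8 = 205.8 N down at 1.2 m → arm 0.1 m, τ = 205.8 × 0.1 = 20.58 N·m clockwise.
Bucket of sand: 12 × 9.8 = 117.6 N down at 0.3 m → arm 1 m, τ = 117.6 × 1 = 117.6 N·m clockwise.
Net moment of known loads = 138.2 N·m clockwise.
An unknown mass m at 2.6 m has arm 1.3 m; its moment is m·g·1.3 counterclockwise.
For rotational equilibrium, m × 9.8 × 1.3 = 138.2, so m = 138.2 / (9.8 × 1.3) = 10.8 kg.

m ≈ 10.8 kg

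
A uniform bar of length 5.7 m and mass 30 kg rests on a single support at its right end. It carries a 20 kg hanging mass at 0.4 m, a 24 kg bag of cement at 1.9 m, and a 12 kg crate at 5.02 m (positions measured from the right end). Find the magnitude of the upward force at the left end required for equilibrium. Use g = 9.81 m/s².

F ≈ 343 N

Sum moments about the right end (the unknown pivot reaction has zero arm there).
Beam weight: 30 × 9.81 = 294.3 N down at 2.85 m → arm 2.85 m, τ = 294.3 × 2.85 = 838.8 N·m counterclockwise.
Hanging mass: 20 × 9.81 = 196.2 N down at 0.4 m → arm 0.4 m, τ = 196.2 × 0.4 = 78.48 N·m counterclockwise.
Bag of cement: 24 × 9.81 = 235.4 N down at 1.9 m → arm 1.9 m, τ = 235.4 × 1.9 = 447.3 N·m counterclockwise.
Crate: 12 × 9.81 = 117.7 N down at 5.02 m → arm 5.02 m, τ = 117.7 × 5.02 = 590.9 N·m counterclockwise.
Net moment of the loads = 1955 N·m counterclockwise.
The upward force F acts at the left end, arm 5.7 m, giving F × 5.7 clockwise.
Setting net torque to zero: F × 5.7 = 1955 → F = 1955 / 5.7 = 343 N.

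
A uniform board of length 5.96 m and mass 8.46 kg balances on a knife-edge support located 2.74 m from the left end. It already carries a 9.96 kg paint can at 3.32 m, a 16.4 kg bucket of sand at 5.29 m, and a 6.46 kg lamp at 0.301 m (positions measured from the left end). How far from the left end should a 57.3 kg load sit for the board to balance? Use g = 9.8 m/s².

x ≈ 2.15 m from the left end

Take moments about the knife-edge support (at 2.74 m from the left end).
Beam weight: 8.46 × 9.8 = 82.91 N down at 2.98 m → arm 0.24 m, τ = 82.91 × 0.24 = 19.9 N·m clockwise.
Paint can: 9.96 × 9.8 = 97.61 N down at 3.32 m → arm 0.58 m, τ = 97.61 × 0.58 = 56.61 N·m clockwise.
Bucket of sand: 16.4 × 9.8 = 160.7 N down at 5.29 m → arm 2.55 m, τ = 160.7 × 2.55 = 409.8 N·m clockwise.
Lamp: 6.46 × 9.8 = 63.31 N down at 0.301 m → arm 2.439 m, τ = 63.31 × 2.439 = 154.4 N·m counterclockwise.
Net moment of existing loads = 331.9 N·m clockwise.
The load weighs 57.3 × 9.8 = 561.5 N and must supply an equal counterclockwise moment, so its lever arm about the knife-edge support is 331.9 / 561.5 = 0.591 m.
That puts it at 2.74 − 0.591 = 2.15 m from the left end.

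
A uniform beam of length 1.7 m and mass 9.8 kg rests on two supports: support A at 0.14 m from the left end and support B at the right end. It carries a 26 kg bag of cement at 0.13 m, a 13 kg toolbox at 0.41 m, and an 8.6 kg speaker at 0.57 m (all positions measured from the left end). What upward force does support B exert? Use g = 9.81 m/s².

Choose support A as the axis so its reaction then has zero moment arm.
Beam weight: 9.8 × 9.81 = 96.14 N down at 0.85 m → arm 0.71 m, τ = 96.14 × 0.71 = 68.26 N·m clockwise.
Bag of cement: 26 × 9.81 = 255.1 N down at 0.13 m → arm 0.01 m, τ = 255.1 × 0.01 = 2.551 N·m counterclockwise.
Toolbox: 13 × 9.81 = 127.5 N down at 0.41 m → arm 0.27 m, τ = 127.5 × 0.27 = 34.43 N·m clockwise.
Speaker: 8.6 × 9.81 = 84.37 N down at 0.57 m → arm 0.43 m, τ = 84.37 × 0.43 = 36.28 N·m clockwise.
Net load moment about support A = 136.4 N·m clockwise.
Reaction R at support B is upward at 1.7 m, arm 1.56 m → moment R × 1.56 counterclockwise.
Balancing moments: R × 1.56 = 136.4, giving R = 87.4 N.

R_B ≈ 87.4 N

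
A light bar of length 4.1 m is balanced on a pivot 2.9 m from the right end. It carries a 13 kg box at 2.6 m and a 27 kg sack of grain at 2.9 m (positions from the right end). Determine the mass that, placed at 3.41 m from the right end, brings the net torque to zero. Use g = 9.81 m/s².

Sum moments about the pivot (at 2.9 m from the right end) (the support reaction has zero arm there).
Box: 13 × 9.81 = 127.5 N down at 2.6 m → arm 0.3 m, τ = 127.5 × 0.3 = 38.25 N·m clockwise.
Sack of grain: acts at the pivot, moment arm 0 → no torque.
Net moment of known loads = 38.25 N·m clockwise.
An unknown mass m at 3.41 m has arm 0.51 m; its moment is m·g·0.51 counterclockwise.
Στ = 0 ⇒ m × 9.81 × 0.51 = 38.25 ⇒ m = 38.25 / (9.81 × 0.51) = 7.65 kg.

m ≈ 7.65 kg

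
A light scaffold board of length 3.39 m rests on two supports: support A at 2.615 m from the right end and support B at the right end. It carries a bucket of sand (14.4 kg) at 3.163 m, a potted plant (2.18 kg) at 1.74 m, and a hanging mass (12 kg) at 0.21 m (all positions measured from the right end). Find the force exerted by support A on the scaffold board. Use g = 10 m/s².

R_A ≈ 198 N

Choose support B as the axis so its reaction then has zero moment arm.
Bucket of sand: 14.4 × 10 = 144 N down at 3.163 m → arm 3.163 m, τ = 144 × 3.163 = 455.5 N·m counterclockwise.
Potted plant: 2.18 × 10 = 21.8 N down at 1.74 m → arm 1.74 m, τ = 21.8 × 1.74 = 37.93 N·m counterclockwise.
Hanging mass: 12 × 10 = 120 N down at 0.21 m → arm 0.21 m, τ = 120 × 0.21 = 25.2 N·m counterclockwise.
Net load moment about support B = 518.6 N·m counterclockwise.
Reaction R at support A is upward at 2.615 m, arm 2.615 m → moment R × 2.615 clockwise.
Στ = 0 ⇒ R × 2.615 = 518.6 ⇒ R = 198 N.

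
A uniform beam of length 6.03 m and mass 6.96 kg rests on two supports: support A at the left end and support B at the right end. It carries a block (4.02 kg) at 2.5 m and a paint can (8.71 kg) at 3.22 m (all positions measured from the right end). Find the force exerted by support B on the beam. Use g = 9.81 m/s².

R_B ≈ 97 N

Sum moments about support A (its reaction then has zero moment arm).
Beam weight: 6.96 × 9.81 = 68.28 N down at 3.015 m → arm 3.015 m, τ = 68.28 × 3.015 = 205.9 N·m clockwise.
Block: 4.02 × 9.81 = 39.44 N down at 2.5 m → arm 3.53 m, τ = 39.44 × 3.53 = 139.2 N·m clockwise.
Paint can: 8.71 × 9.81 = 85.45 N down at 3.22 m → arm 2.81 m, τ = 85.45 × 2.81 = 240.1 N·m clockwise.
Net load moment about support A = 585.2 N·m clockwise.
Reaction R at support B is upward at 0 m, arm 6.03 m → moment R × 6.03 counterclockwise.
Στ = 0 ⇒ R × 6.03 = 585.2 ⇒ R = 97 N.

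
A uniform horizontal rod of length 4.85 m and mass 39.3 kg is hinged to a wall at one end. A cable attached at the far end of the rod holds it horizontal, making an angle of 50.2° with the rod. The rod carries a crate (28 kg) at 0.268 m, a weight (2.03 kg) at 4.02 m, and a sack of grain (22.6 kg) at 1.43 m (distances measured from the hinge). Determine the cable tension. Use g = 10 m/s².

About the hinge:
Beam weight: 39.3 × 10 = 393 N down at 2.425 m → arm 2.425 m, τ = 393 × 2.425 = 953 N·m clockwise.
Crate: 28 × 10 = 280 N down at 0.268 m → arm 0.268 m, τ = 280 × 0.268 = 75.04 N·m clockwise.
Weight: 2.03 × 10 = 20.3 N down at 4.02 m → arm 4.02 m, τ = 20.3 × 4.02 = 81.61 N·m clockwise.
Sack of grain: 22.6 × 10 = 226 N down at 1.43 m → arm 1.43 m, τ = 226 × 1.43 = 323.2 N·m clockwise.
Total clockwise load moment = 1433 N·m.
The cable tension T acts at 4.85 m; only its component perpendicular to the rod, T sinθ, produces torque. sin 50.2° = 0.7683.
Στ = 0 ⇒ T × 4.85 × 0.7683 = 1433 ⇒ T = 1433 / 3.726 = 385 N.

T ≈ 385 N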